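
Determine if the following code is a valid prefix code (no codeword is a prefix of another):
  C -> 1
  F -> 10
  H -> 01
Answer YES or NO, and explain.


Checking each pair (does one codeword prefix another?):
  C='1' vs F='10': prefix -- VIOLATION

NO -- this is NOT a valid prefix code. C (1) is a prefix of F (10).


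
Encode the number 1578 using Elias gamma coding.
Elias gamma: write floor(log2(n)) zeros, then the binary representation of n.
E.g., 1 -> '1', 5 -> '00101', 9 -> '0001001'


num_bits = floor(log2(1578)) + 1 = 11
leading_zeros = num_bits - 1 = 10
binary(1578) = 11000101010

Elias gamma(1578) = '0000000000' + '11000101010' = 000000000011000101010 (21 bits)


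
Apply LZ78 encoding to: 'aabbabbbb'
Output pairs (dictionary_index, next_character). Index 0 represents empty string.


LZ78 encoding steps:
Dictionary: {0: ''}
Step 1: w='' (idx 0), next='a' -> output (0, 'a'), add 'a' as idx 1
Step 2: w='a' (idx 1), next='b' -> output (1, 'b'), add 'ab' as idx 2
Step 3: w='' (idx 0), next='b' -> output (0, 'b'), add 'b' as idx 3
Step 4: w='ab' (idx 2), next='b' -> output (2, 'b'), add 'abb' as idx 4
Step 5: w='b' (idx 3), next='b' -> output (3, 'b'), add 'bb' as idx 5


Encoded: [(0, 'a'), (1, 'b'), (0, 'b'), (2, 'b'), (3, 'b')]


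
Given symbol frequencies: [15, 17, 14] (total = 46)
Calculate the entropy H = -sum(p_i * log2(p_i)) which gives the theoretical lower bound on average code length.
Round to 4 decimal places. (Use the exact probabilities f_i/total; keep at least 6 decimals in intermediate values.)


Per-symbol terms -p_i * log2(p_i) with p_i = f_i/46:
  p = 15/46 = 0.326087: log2(p) = -1.616671, -p*log2(p) = 0.527175
  p = 17/46 = 0.369565: log2(p) = -1.436099, -p*log2(p) = 0.530732
  p = 14/46 = 0.304348: log2(p) = -1.716207, -p*log2(p) = 0.522324
H = 0.527175 + 0.530732 + 0.522324 = 1.580231

H = 1.5802 bits/symbol


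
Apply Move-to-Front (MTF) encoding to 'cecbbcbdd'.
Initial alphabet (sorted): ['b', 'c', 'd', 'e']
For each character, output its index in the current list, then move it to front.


MTF encoding:
'c': index 1 in ['b', 'c', 'd', 'e'] -> ['c', 'b', 'd', 'e']
'e': index 3 in ['c', 'b', 'd', 'e'] -> ['e', 'c', 'b', 'd']
'c': index 1 in ['e', 'c', 'b', 'd'] -> ['c', 'e', 'b', 'd']
'b': index 2 in ['c', 'e', 'b', 'd'] -> ['b', 'c', 'e', 'd']
'b': index 0 in ['b', 'c', 'e', 'd'] -> ['b', 'c', 'e', 'd']
'c': index 1 in ['b', 'c', 'e', 'd'] -> ['c', 'b', 'e', 'd']
'b': index 1 in ['c', 'b', 'e', 'd'] -> ['b', 'c', 'e', 'd']
'd': index 3 in ['b', 'c', 'e', 'd'] -> ['d', 'b', 'c', 'e']
'd': index 0 in ['d', 'b', 'c', 'e'] -> ['d', 'b', 'c', 'e']


Output: [1, 3, 1, 2, 0, 1, 1, 3, 0]


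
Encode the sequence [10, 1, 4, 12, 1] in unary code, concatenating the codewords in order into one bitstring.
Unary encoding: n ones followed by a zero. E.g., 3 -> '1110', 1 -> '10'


Encode each number as n ones followed by a terminating 0:
  10 -> 11111111110 (11 bits)
  1 -> 10 (2 bits)
  4 -> 11110 (5 bits)
  12 -> 1111111111110 (13 bits)
  1 -> 10 (2 bits)
Total length = 11 + 2 + 5 + 13 + 2 = 33 bits.

Unary([10, 1, 4, 12, 1]) = 111111111101011110111111111111010 (33 bits)


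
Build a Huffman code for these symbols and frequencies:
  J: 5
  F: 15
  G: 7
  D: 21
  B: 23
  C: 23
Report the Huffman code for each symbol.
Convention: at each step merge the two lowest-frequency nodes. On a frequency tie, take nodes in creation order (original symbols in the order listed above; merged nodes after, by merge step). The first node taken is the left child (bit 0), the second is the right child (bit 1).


Huffman tree construction:
Step 1: Merge J(5) + G(7) = 12
Step 2: Merge (J+G)(12) + F(15) = 27
Step 3: Merge D(21) + B(23) = 44
Step 4: Merge C(23) + ((J+G)+F)(27) = 50
Step 5: Merge (D+B)(44) + (C+((J+G)+F))(50) = 94
Read each symbol's code off the tree from the root (left child = 0, right child = 1).

Codes:
  J: 1100 (length 4)
  F: 111 (length 3)
  G: 1101 (length 4)
  D: 00 (length 2)
  B: 01 (length 2)
  C: 10 (length 2)
Average code length: 227/94 = 2.4149 bits/symbol


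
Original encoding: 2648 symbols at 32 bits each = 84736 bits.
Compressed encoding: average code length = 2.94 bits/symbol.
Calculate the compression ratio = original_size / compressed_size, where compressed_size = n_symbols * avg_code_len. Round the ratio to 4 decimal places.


original_size = n_symbols * orig_bits = 2648 * 32 = 84736 bits
compressed_size = n_symbols * avg_code_len = 2648 * 2.94 = 7785.12 bits
ratio = original_size / compressed_size = 84736 / 7785.12 = 10.8844

Compression ratio = 10.8844


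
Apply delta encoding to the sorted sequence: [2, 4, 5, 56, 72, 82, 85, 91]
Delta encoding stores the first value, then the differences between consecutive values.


First value: 2
Deltas:
  4 - 2 = 2
  5 - 4 = 1
  56 - 5 = 51
  72 - 56 = 16
  82 - 72 = 10
  85 - 82 = 3
  91 - 85 = 6


Delta encoded: [2, 2, 1, 51, 16, 10, 3, 6]


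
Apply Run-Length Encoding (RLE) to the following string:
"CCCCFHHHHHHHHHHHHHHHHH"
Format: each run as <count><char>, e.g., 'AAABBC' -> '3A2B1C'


Scanning runs left to right:
  i=0: run of 'C' x 4 -> '4C'
  i=4: run of 'F' x 1 -> '1F'
  i=5: run of 'H' x 17 -> '17H'

RLE = 4C1F17H


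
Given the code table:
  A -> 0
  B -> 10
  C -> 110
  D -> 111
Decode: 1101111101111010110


Decoding:
110 -> C
111 -> D
110 -> C
111 -> D
10 -> B
10 -> B
110 -> C


Result: CDCDBBC


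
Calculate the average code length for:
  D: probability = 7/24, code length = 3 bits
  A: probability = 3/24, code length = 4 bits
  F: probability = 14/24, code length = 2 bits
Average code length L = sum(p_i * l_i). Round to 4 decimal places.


Weighted contributions p_i * l_i:
  D: (7/24) * 3 = 21/24
  A: (3/24) * 4 = 12/24
  F: (14/24) * 2 = 28/24
Sum = (21 + 12 + 28)/24 = 61/24

L = 61/24 = 2.5417 bits/symbol


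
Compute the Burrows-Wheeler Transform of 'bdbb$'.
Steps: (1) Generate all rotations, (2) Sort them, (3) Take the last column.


Rotations (sorted):
  0: $bdbb -> last char: b
  1: b$bdb -> last char: b
  2: bb$bd -> last char: d
  3: bdbb$ -> last char: $
  4: dbb$b -> last char: b


BWT = bbd$b


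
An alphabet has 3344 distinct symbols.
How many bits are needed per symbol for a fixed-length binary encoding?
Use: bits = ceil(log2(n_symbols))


log2(3344) = 11.7074
Bracket: 2^11 = 2048 < 3344 <= 2^12 = 4096
So ceil(log2(3344)) = 12

bits = ceil(log2(3344)) = ceil(11.7074) = 12 bits


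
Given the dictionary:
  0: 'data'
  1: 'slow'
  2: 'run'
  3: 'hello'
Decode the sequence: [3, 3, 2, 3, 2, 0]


Look up each index in the dictionary:
  3 -> 'hello'
  3 -> 'hello'
  2 -> 'run'
  3 -> 'hello'
  2 -> 'run'
  0 -> 'data'

Decoded: "hello hello run hello run data"


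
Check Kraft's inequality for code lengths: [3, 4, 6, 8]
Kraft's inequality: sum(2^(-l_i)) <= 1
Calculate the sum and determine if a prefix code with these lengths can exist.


Sum = 2^(-3) + 2^(-4) + 2^(-6) + 2^(-8)
    = 0.125 + 0.0625 + 0.015625 + 0.00390625
    = 53/256 = 0.20703125
Since 0.20703125 <= 1, Kraft's inequality IS satisfied.
A prefix code with these lengths CAN exist.

Kraft sum = 0.20703125. Satisfied.


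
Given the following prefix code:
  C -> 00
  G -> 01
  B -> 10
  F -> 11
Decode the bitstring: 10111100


Decoding step by step:
Bits 10 -> B
Bits 11 -> F
Bits 11 -> F
Bits 00 -> C


Decoded message: BFFC


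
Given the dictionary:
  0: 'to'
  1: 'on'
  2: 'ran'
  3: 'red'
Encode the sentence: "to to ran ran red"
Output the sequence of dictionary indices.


Look up each word in the dictionary:
  'to' -> 0
  'to' -> 0
  'ran' -> 2
  'ran' -> 2
  'red' -> 3

Encoded: [0, 0, 2, 2, 3]


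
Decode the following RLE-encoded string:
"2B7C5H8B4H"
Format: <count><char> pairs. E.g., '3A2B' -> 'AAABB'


Expanding each <count><char> pair:
  2B -> 'BB'
  7C -> 'CCCCCCC'
  5H -> 'HHHHH'
  8B -> 'BBBBBBBB'
  4H -> 'HHHH'

Decoded = BBCCCCCCCHHHHHBBBBBBBBHHHH


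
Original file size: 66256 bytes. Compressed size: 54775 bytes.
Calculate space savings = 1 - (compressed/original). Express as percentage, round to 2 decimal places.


ratio = compressed/original = 54775/66256 = 0.826718
savings = 1 - ratio = 1 - 0.826718 = 0.173282
as a percentage: 0.173282 * 100 = 17.33%

Space savings = 1 - 54775/66256 = 17.33%


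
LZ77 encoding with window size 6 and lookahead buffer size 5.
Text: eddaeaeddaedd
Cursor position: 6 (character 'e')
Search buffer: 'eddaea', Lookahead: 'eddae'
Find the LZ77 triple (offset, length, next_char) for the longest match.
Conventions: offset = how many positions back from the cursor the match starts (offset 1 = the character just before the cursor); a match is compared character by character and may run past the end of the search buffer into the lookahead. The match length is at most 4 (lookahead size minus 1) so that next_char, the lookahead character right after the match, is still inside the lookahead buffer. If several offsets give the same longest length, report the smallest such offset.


Try each offset into the search buffer:
  offset=1 (pos 5, char 'a'): match length 0
  offset=2 (pos 4, char 'e'): match length 1
  offset=3 (pos 3, char 'a'): match length 0
  offset=4 (pos 2, char 'd'): match length 0
  offset=5 (pos 1, char 'd'): match length 0
  offset=6 (pos 0, char 'e'): match length 4
Longest match has length 4 at offset 6.
next_char = character at position 6 + 4 = 10 -> 'e'

Best match: offset=6, length=4 (matching 'edda' starting at position 0)
LZ77 triple: (6, 4, 'e')


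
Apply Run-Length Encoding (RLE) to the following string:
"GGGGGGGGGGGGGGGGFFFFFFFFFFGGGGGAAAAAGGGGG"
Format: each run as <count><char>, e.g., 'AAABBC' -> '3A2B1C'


Scanning runs left to right:
  i=0: run of 'G' x 16 -> '16G'
  i=16: run of 'F' x 10 -> '10F'
  i=26: run of 'G' x 5 -> '5G'
  i=31: run of 'A' x 5 -> '5A'
  i=36: run of 'G' x 5 -> '5G'

RLE = 16G10F5G5A5G


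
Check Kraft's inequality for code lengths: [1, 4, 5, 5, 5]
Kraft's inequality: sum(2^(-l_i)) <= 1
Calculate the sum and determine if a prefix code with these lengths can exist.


Sum = 2^(-1) + 2^(-4) + 2^(-5) + 2^(-5) + 2^(-5)
    = 0.5 + 0.0625 + 0.03125 + 0.03125 + 0.03125
    = 21/32 = 0.65625
Since 0.65625 <= 1, Kraft's inequality IS satisfied.
A prefix code with these lengths CAN exist.

Kraft sum = 0.65625. Satisfied.


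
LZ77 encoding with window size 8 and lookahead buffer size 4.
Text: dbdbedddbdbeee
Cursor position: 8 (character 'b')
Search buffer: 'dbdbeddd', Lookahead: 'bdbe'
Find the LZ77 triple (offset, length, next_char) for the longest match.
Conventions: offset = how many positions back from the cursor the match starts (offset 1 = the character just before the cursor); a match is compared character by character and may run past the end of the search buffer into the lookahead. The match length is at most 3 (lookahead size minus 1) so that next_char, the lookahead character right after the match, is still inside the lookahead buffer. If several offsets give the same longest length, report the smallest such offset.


Try each offset into the search buffer:
  offset=1 (pos 7, char 'd'): match length 0
  offset=2 (pos 6, char 'd'): match length 0
  offset=3 (pos 5, char 'd'): match length 0
  offset=4 (pos 4, char 'e'): match length 0
  offset=5 (pos 3, char 'b'): match length 1
  offset=6 (pos 2, char 'd'): match length 0
  offset=7 (pos 1, char 'b'): match length 3
  offset=8 (pos 0, char 'd'): match length 0
Longest match has length 3 at offset 7.
next_char = character at position 8 + 3 = 11 -> 'e'

Best match: offset=7, length=3 (matching 'bdb' starting at position 1)
LZ77 triple: (7, 3, 'e')


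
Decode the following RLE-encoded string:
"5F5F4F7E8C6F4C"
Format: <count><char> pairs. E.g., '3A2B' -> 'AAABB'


Expanding each <count><char> pair:
  5F -> 'FFFFF'
  5F -> 'FFFFF'
  4F -> 'FFFF'
  7E -> 'EEEEEEE'
  8C -> 'CCCCCCCC'
  6F -> 'FFFFFF'
  4C -> 'CCCC'

Decoded = FFFFFFFFFFFFFFEEEEEEECCCCCCCCFFFFFFCCCC


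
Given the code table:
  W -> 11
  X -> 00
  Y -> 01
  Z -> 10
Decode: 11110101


Decoding:
11 -> W
11 -> W
01 -> Y
01 -> Y


Result: WWYY


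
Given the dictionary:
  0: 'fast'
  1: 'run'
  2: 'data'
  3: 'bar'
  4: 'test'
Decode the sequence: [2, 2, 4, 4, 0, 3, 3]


Look up each index in the dictionary:
  2 -> 'data'
  2 -> 'data'
  4 -> 'test'
  4 -> 'test'
  0 -> 'fast'
  3 -> 'bar'
  3 -> 'bar'

Decoded: "data data test test fast bar bar"


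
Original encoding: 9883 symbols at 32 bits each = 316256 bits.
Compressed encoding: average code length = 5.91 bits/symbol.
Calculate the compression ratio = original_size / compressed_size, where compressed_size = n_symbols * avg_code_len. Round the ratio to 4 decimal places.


original_size = n_symbols * orig_bits = 9883 * 32 = 316256 bits
compressed_size = n_symbols * avg_code_len = 9883 * 5.91 = 58408.53 bits
ratio = original_size / compressed_size = 316256 / 58408.53 = 5.4146

Compression ratio = 5.4146


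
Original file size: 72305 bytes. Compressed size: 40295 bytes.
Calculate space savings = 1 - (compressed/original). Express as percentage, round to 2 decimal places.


ratio = compressed/original = 40295/72305 = 0.557292
savings = 1 - ratio = 1 - 0.557292 = 0.442708
as a percentage: 0.442708 * 100 = 44.27%

Space savings = 1 - 40295/72305 = 44.27%


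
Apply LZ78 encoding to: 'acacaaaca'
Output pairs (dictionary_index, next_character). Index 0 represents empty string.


LZ78 encoding steps:
Dictionary: {0: ''}
Step 1: w='' (idx 0), next='a' -> output (0, 'a'), add 'a' as idx 1
Step 2: w='' (idx 0), next='c' -> output (0, 'c'), add 'c' as idx 2
Step 3: w='a' (idx 1), next='c' -> output (1, 'c'), add 'ac' as idx 3
Step 4: w='a' (idx 1), next='a' -> output (1, 'a'), add 'aa' as idx 4
Step 5: w='ac' (idx 3), next='a' -> output (3, 'a'), add 'aca' as idx 5


Encoded: [(0, 'a'), (0, 'c'), (1, 'c'), (1, 'a'), (3, 'a')]


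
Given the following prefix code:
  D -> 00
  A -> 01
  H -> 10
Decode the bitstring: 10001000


Decoding step by step:
Bits 10 -> H
Bits 00 -> D
Bits 10 -> H
Bits 00 -> D


Decoded message: HDHD


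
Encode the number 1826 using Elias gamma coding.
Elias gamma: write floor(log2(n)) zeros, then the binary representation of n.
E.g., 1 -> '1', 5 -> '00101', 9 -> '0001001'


num_bits = floor(log2(1826)) + 1 = 11
leading_zeros = num_bits - 1 = 10
binary(1826) = 11100100010

Elias gamma(1826) = '0000000000' + '11100100010' = 000000000011100100010 (21 bits)


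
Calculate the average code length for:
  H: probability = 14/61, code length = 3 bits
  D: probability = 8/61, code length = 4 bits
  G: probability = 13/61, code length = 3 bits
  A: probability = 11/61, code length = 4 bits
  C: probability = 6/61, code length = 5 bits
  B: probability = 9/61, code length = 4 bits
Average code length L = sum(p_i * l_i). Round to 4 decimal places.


Weighted contributions p_i * l_i:
  H: (14/61) * 3 = 42/61
  D: (8/61) * 4 = 32/61
  G: (13/61) * 3 = 39/61
  A: (11/61) * 4 = 44/61
  C: (6/61) * 5 = 30/61
  B: (9/61) * 4 = 36/61
Sum = (42 + 32 + 39 + 44 + 30 + 36)/61 = 223/61

L = 223/61 = 3.6557 bits/symbol


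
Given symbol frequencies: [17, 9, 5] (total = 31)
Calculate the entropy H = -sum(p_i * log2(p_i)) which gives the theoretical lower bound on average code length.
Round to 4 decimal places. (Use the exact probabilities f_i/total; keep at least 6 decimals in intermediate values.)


Per-symbol terms -p_i * log2(p_i) with p_i = f_i/31:
  p = 17/31 = 0.548387: log2(p) = -0.866733, -p*log2(p) = 0.475305
  p = 9/31 = 0.290323: log2(p) = -1.784271, -p*log2(p) = 0.518014
  p = 5/31 = 0.161290: log2(p) = -2.632268, -p*log2(p) = 0.424559
H = 0.475305 + 0.518014 + 0.424559 = 1.417878

H = 1.4179 bits/symbol


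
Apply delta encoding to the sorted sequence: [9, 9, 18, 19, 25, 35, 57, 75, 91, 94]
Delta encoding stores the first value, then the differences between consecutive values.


First value: 9
Deltas:
  9 - 9 = 0
  18 - 9 = 9
  19 - 18 = 1
  25 - 19 = 6
  35 - 25 = 10
  57 - 35 = 22
  75 - 57 = 18
  91 - 75 = 16
  94 - 91 = 3


Delta encoded: [9, 0, 9, 1, 6, 10, 22, 18, 16, 3]


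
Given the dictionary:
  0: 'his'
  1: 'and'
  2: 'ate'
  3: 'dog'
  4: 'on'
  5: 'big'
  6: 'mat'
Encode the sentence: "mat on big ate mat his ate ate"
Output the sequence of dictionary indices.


Look up each word in the dictionary:
  'mat' -> 6
  'on' -> 4
  'big' -> 5
  'ate' -> 2
  'mat' -> 6
  'his' -> 0
  'ate' -> 2
  'ate' -> 2

Encoded: [6, 4, 5, 2, 6, 0, 2, 2]


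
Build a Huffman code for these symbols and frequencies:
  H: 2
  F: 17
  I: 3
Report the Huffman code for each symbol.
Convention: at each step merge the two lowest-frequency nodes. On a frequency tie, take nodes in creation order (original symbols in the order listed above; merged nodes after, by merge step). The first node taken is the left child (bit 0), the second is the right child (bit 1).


Huffman tree construction:
Step 1: Merge H(2) + I(3) = 5
Step 2: Merge (H+I)(5) + F(17) = 22
Read each symbol's code off the tree from the root (left child = 0, right child = 1).

Codes:
  H: 00 (length 2)
  F: 1 (length 1)
  I: 01 (length 2)
Average code length: 27/22 = 1.2273 bits/symbol


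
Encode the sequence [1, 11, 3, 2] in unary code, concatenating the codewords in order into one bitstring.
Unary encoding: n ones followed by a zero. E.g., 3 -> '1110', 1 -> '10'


Encode each number as n ones followed by a terminating 0:
  1 -> 10 (2 bits)
  11 -> 111111111110 (12 bits)
  3 -> 1110 (4 bits)
  2 -> 110 (3 bits)
Total length = 2 + 12 + 4 + 3 = 21 bits.

Unary([1, 11, 3, 2]) = 101111111111101110110 (21 bits)


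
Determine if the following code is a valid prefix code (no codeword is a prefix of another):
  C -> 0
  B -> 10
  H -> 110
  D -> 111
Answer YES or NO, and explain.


Checking each pair (does one codeword prefix another?):
  C='0' vs B='10': no prefix
  C='0' vs H='110': no prefix
  C='0' vs D='111': no prefix
  B='10' vs C='0': no prefix
  B='10' vs H='110': no prefix
  B='10' vs D='111': no prefix
  H='110' vs C='0': no prefix
  H='110' vs B='10': no prefix
  H='110' vs D='111': no prefix
  D='111' vs C='0': no prefix
  D='111' vs B='10': no prefix
  D='111' vs H='110': no prefix
No violation found over all pairs.

YES -- this is a valid prefix code. No codeword is a prefix of any other codeword.


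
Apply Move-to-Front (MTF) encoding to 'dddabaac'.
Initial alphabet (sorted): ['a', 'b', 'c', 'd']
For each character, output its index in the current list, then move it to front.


MTF encoding:
'd': index 3 in ['a', 'b', 'c', 'd'] -> ['d', 'a', 'b', 'c']
'd': index 0 in ['d', 'a', 'b', 'c'] -> ['d', 'a', 'b', 'c']
'd': index 0 in ['d', 'a', 'b', 'c'] -> ['d', 'a', 'b', 'c']
'a': index 1 in ['d', 'a', 'b', 'c'] -> ['a', 'd', 'b', 'c']
'b': index 2 in ['a', 'd', 'b', 'c'] -> ['b', 'a', 'd', 'c']
'a': index 1 in ['b', 'a', 'd', 'c'] -> ['a', 'b', 'd', 'c']
'a': index 0 in ['a', 'b', 'd', 'c'] -> ['a', 'b', 'd', 'c']
'c': index 3 in ['a', 'b', 'd', 'c'] -> ['c', 'a', 'b', 'd']


Output: [3, 0, 0, 1, 2, 1, 0, 3]


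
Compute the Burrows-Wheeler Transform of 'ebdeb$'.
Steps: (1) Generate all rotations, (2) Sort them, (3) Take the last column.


Rotations (sorted):
  0: $ebdeb -> last char: b
  1: b$ebde -> last char: e
  2: bdeb$e -> last char: e
  3: deb$eb -> last char: b
  4: eb$ebd -> last char: d
  5: ebdeb$ -> last char: $


BWT = beebd$


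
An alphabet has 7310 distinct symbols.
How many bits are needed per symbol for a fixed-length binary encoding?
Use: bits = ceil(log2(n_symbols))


log2(7310) = 12.8357
Bracket: 2^12 = 4096 < 7310 <= 2^13 = 8192
So ceil(log2(7310)) = 13

bits = ceil(log2(7310)) = ceil(12.8357) = 13 bits


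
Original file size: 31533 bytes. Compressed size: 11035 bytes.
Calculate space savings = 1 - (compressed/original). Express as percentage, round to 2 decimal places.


ratio = compressed/original = 11035/31533 = 0.349951
savings = 1 - ratio = 1 - 0.349951 = 0.650049
as a percentage: 0.650049 * 100 = 65.0%

Space savings = 1 - 11035/31533 = 65.0%


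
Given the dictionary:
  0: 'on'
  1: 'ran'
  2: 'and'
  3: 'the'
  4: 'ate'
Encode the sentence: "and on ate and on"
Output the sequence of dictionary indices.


Look up each word in the dictionary:
  'and' -> 2
  'on' -> 0
  'ate' -> 4
  'and' -> 2
  'on' -> 0

Encoded: [2, 0, 4, 2, 0]


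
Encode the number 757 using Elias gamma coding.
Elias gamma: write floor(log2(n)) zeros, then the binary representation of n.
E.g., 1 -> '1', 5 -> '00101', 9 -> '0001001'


num_bits = floor(log2(757)) + 1 = 10
leading_zeros = num_bits - 1 = 9
binary(757) = 1011110101

Elias gamma(757) = '000000000' + '1011110101' = 0000000001011110101 (19 bits)


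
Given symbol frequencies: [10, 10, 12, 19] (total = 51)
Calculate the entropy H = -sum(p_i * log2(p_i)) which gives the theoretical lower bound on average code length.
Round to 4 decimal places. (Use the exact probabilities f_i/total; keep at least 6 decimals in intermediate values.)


Per-symbol terms -p_i * log2(p_i) with p_i = f_i/51:
  p = 10/51 = 0.196078: log2(p) = -2.350497, -p*log2(p) = 0.460882
  p = 10/51 = 0.196078: log2(p) = -2.350497, -p*log2(p) = 0.460882
  p = 12/51 = 0.235294: log2(p) = -2.087463, -p*log2(p) = 0.491168
  p = 19/51 = 0.372549: log2(p) = -1.424498, -p*log2(p) = 0.530695
H = 0.460882 + 0.460882 + 0.491168 + 0.530695 = 1.943627

H = 1.9436 bits/symbol


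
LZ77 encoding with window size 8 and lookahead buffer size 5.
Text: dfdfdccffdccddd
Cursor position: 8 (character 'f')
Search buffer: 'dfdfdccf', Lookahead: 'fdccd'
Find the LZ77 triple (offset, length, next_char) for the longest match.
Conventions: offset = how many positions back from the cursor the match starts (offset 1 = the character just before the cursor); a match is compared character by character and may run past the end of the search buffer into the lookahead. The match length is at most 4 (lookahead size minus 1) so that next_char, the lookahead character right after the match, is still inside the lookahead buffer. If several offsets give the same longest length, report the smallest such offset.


Try each offset into the search buffer:
  offset=1 (pos 7, char 'f'): match length 1
  offset=2 (pos 6, char 'c'): match length 0
  offset=3 (pos 5, char 'c'): match length 0
  offset=4 (pos 4, char 'd'): match length 0
  offset=5 (pos 3, char 'f'): match length 4
  offset=6 (pos 2, char 'd'): match length 0
  offset=7 (pos 1, char 'f'): match length 2
  offset=8 (pos 0, char 'd'): match length 0
Longest match has length 4 at offset 5.
next_char = character at position 8 + 4 = 12 -> 'd'

Best match: offset=5, length=4 (matching 'fdcc' starting at position 3)
LZ77 triple: (5, 4, 'd')


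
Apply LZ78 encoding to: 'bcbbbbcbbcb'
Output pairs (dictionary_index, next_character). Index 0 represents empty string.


LZ78 encoding steps:
Dictionary: {0: ''}
Step 1: w='' (idx 0), next='b' -> output (0, 'b'), add 'b' as idx 1
Step 2: w='' (idx 0), next='c' -> output (0, 'c'), add 'c' as idx 2
Step 3: w='b' (idx 1), next='b' -> output (1, 'b'), add 'bb' as idx 3
Step 4: w='bb' (idx 3), next='c' -> output (3, 'c'), add 'bbc' as idx 4
Step 5: w='bbc' (idx 4), next='b' -> output (4, 'b'), add 'bbcb' as idx 5


Encoded: [(0, 'b'), (0, 'c'), (1, 'b'), (3, 'c'), (4, 'b')]


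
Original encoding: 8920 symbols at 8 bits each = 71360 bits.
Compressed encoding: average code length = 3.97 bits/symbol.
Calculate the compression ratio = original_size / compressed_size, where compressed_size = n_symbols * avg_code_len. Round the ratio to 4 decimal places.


original_size = n_symbols * orig_bits = 8920 * 8 = 71360 bits
compressed_size = n_symbols * avg_code_len = 8920 * 3.97 = 35412.4 bits
ratio = original_size / compressed_size = 71360 / 35412.4 = 2.0151

Compression ratio = 2.0151


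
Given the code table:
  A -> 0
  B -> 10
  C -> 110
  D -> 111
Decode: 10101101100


Decoding:
10 -> B
10 -> B
110 -> C
110 -> C
0 -> A


Result: BBCCA


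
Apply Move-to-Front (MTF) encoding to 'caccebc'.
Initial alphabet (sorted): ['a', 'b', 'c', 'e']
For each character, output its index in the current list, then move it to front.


MTF encoding:
'c': index 2 in ['a', 'b', 'c', 'e'] -> ['c', 'a', 'b', 'e']
'a': index 1 in ['c', 'a', 'b', 'e'] -> ['a', 'c', 'b', 'e']
'c': index 1 in ['a', 'c', 'b', 'e'] -> ['c', 'a', 'b', 'e']
'c': index 0 in ['c', 'a', 'b', 'e'] -> ['c', 'a', 'b', 'e']
'e': index 3 in ['c', 'a', 'b', 'e'] -> ['e', 'c', 'a', 'b']
'b': index 3 in ['e', 'c', 'a', 'b'] -> ['b', 'e', 'c', 'a']
'c': index 2 in ['b', 'e', 'c', 'a'] -> ['c', 'b', 'e', 'a']


Output: [2, 1, 1, 0, 3, 3, 2]


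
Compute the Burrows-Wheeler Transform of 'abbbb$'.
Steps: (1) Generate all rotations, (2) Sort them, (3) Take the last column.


Rotations (sorted):
  0: $abbbb -> last char: b
  1: abbbb$ -> last char: $
  2: b$abbb -> last char: b
  3: bb$abb -> last char: b
  4: bbb$ab -> last char: b
  5: bbbb$a -> last char: a


BWT = b$bbba


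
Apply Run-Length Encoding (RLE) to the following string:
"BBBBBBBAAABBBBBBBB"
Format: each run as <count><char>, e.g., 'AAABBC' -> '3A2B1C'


Scanning runs left to right:
  i=0: run of 'B' x 7 -> '7B'
  i=7: run of 'A' x 3 -> '3A'
  i=10: run of 'B' x 8 -> '8B'

RLE = 7B3A8B


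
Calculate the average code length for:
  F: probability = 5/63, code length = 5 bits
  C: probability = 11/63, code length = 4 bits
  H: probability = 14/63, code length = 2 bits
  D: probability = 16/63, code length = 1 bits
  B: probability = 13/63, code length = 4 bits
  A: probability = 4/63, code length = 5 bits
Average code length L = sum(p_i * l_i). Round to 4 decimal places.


Weighted contributions p_i * l_i:
  F: (5/63) * 5 = 25/63
  C: (11/63) * 4 = 44/63
  H: (14/63) * 2 = 28/63
  D: (16/63) * 1 = 16/63
  B: (13/63) * 4 = 52/63
  A: (4/63) * 5 = 20/63
Sum = (25 + 44 + 28 + 16 + 52 + 20)/63 = 185/63

L = 185/63 = 2.9365 bits/symbol


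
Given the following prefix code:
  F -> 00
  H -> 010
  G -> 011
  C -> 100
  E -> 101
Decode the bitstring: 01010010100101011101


Decoding step by step:
Bits 010 -> H
Bits 100 -> C
Bits 101 -> E
Bits 00 -> F
Bits 101 -> E
Bits 011 -> G
Bits 101 -> E


Decoded message: HCEFEGE


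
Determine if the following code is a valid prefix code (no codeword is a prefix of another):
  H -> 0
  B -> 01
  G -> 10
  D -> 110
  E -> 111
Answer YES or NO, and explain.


Checking each pair (does one codeword prefix another?):
  H='0' vs B='01': prefix -- VIOLATION

NO -- this is NOT a valid prefix code. H (0) is a prefix of B (01).


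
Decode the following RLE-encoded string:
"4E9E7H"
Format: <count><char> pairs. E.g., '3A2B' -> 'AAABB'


Expanding each <count><char> pair:
  4E -> 'EEEE'
  9E -> 'EEEEEEEEE'
  7H -> 'HHHHHHH'

Decoded = EEEEEEEEEEEEEHHHHHHH


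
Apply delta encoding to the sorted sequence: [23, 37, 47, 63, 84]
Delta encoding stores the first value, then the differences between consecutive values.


First value: 23
Deltas:
  37 - 23 = 14
  47 - 37 = 10
  63 - 47 = 16
  84 - 63 = 21


Delta encoded: [23, 14, 10, 16, 21]


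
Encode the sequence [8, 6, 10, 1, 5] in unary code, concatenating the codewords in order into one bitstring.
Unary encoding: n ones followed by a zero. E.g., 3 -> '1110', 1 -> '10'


Encode each number as n ones followed by a terminating 0:
  8 -> 111111110 (9 bits)
  6 -> 1111110 (7 bits)
  10 -> 11111111110 (11 bits)
  1 -> 10 (2 bits)
  5 -> 111110 (6 bits)
Total length = 9 + 7 + 11 + 2 + 6 = 35 bits.

Unary([8, 6, 10, 1, 5]) = 11111111011111101111111111010111110 (35 bits)


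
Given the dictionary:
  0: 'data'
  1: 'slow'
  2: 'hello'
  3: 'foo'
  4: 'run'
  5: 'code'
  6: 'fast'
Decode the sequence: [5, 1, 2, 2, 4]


Look up each index in the dictionary:
  5 -> 'code'
  1 -> 'slow'
  2 -> 'hello'
  2 -> 'hello'
  4 -> 'run'

Decoded: "code slow hello hello run"


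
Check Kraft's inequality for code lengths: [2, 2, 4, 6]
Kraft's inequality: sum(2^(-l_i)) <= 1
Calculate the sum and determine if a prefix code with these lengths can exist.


Sum = 2^(-2) + 2^(-2) + 2^(-4) + 2^(-6)
    = 0.25 + 0.25 + 0.0625 + 0.015625
    = 37/64 = 0.578125
Since 0.578125 <= 1, Kraft's inequality IS satisfied.
A prefix code with these lengths CAN exist.

Kraft sum = 0.578125. Satisfied.


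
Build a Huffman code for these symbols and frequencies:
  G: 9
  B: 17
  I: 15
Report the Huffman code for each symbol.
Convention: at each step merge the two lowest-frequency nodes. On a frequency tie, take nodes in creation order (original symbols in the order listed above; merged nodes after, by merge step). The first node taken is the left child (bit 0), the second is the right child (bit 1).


Huffman tree construction:
Step 1: Merge G(9) + I(15) = 24
Step 2: Merge B(17) + (G+I)(24) = 41
Read each symbol's code off the tree from the root (left child = 0, right child = 1).

Codes:
  G: 10 (length 2)
  B: 0 (length 1)
  I: 11 (length 2)
Average code length: 65/41 = 1.5854 bits/symbol


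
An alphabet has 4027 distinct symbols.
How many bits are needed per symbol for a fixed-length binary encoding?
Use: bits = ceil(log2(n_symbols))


log2(4027) = 11.9755
Bracket: 2^11 = 2048 < 4027 <= 2^12 = 4096
So ceil(log2(4027)) = 12

bits = ceil(log2(4027)) = ceil(11.9755) = 12 bits


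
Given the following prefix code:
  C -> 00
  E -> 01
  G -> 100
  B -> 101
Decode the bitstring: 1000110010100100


Decoding step by step:
Bits 100 -> G
Bits 01 -> E
Bits 100 -> G
Bits 101 -> B
Bits 00 -> C
Bits 100 -> G


Decoded message: GEGBCG


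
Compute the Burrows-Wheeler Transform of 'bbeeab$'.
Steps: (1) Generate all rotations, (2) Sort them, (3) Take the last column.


Rotations (sorted):
  0: $bbeeab -> last char: b
  1: ab$bbee -> last char: e
  2: b$bbeea -> last char: a
  3: bbeeab$ -> last char: $
  4: beeab$b -> last char: b
  5: eab$bbe -> last char: e
  6: eeab$bb -> last char: b


BWT = bea$beb


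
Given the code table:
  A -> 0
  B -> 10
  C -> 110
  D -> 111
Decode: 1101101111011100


Decoding:
110 -> C
110 -> C
111 -> D
10 -> B
111 -> D
0 -> A
0 -> A


Result: CCDBDAA


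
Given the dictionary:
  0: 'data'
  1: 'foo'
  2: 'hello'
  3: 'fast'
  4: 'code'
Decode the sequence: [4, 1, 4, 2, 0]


Look up each index in the dictionary:
  4 -> 'code'
  1 -> 'foo'
  4 -> 'code'
  2 -> 'hello'
  0 -> 'data'

Decoded: "code foo code hello data"


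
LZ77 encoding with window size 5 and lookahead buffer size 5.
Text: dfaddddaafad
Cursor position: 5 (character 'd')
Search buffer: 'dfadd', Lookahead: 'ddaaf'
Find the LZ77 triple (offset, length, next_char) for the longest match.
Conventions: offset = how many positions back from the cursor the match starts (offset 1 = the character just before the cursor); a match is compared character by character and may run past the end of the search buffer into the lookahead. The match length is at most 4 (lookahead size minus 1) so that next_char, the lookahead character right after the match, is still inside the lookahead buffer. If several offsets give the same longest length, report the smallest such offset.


Try each offset into the search buffer:
  offset=1 (pos 4, char 'd'): match length 2
  offset=2 (pos 3, char 'd'): match length 2
  offset=3 (pos 2, char 'a'): match length 0
  offset=4 (pos 1, char 'f'): match length 0
  offset=5 (pos 0, char 'd'): match length 1
Longest match has length 2, found at offsets 1, 2; take the smallest, offset 1.
next_char = character at position 5 + 2 = 7 -> 'a'

Best match: offset=1, length=2 (matching 'dd' starting at position 4)
LZ77 triple: (1, 2, 'a')


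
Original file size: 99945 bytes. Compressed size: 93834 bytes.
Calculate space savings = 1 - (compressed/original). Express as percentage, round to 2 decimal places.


ratio = compressed/original = 93834/99945 = 0.938856
savings = 1 - ratio = 1 - 0.938856 = 0.061144
as a percentage: 0.061144 * 100 = 6.11%

Space savings = 1 - 93834/99945 = 6.11%


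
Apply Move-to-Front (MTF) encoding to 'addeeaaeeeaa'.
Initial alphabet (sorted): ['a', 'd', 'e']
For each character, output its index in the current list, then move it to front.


MTF encoding:
'a': index 0 in ['a', 'd', 'e'] -> ['a', 'd', 'e']
'd': index 1 in ['a', 'd', 'e'] -> ['d', 'a', 'e']
'd': index 0 in ['d', 'a', 'e'] -> ['d', 'a', 'e']
'e': index 2 in ['d', 'a', 'e'] -> ['e', 'd', 'a']
'e': index 0 in ['e', 'd', 'a'] -> ['e', 'd', 'a']
'a': index 2 in ['e', 'd', 'a'] -> ['a', 'e', 'd']
'a': index 0 in ['a', 'e', 'd'] -> ['a', 'e', 'd']
'e': index 1 in ['a', 'e', 'd'] -> ['e', 'a', 'd']
'e': index 0 in ['e', 'a', 'd'] -> ['e', 'a', 'd']
'e': index 0 in ['e', 'a', 'd'] -> ['e', 'a', 'd']
'a': index 1 in ['e', 'a', 'd'] -> ['a', 'e', 'd']
'a': index 0 in ['a', 'e', 'd'] -> ['a', 'e', 'd']


Output: [0, 1, 0, 2, 0, 2, 0, 1, 0, 0, 1, 0]


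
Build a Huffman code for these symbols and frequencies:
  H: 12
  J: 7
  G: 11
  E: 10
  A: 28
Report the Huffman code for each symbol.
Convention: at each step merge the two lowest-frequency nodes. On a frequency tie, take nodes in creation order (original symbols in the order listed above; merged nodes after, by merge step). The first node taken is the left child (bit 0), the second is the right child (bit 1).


Huffman tree construction:
Step 1: Merge J(7) + E(10) = 17
Step 2: Merge G(11) + H(12) = 23
Step 3: Merge (J+E)(17) + (G+H)(23) = 40
Step 4: Merge A(28) + ((J+E)+(G+H))(40) = 68
Read each symbol's code off the tree from the root (left child = 0, right child = 1).

Codes:
  H: 111 (length 3)
  J: 100 (length 3)
  G: 110 (length 3)
  E: 101 (length 3)
  A: 0 (length 1)
Average code length: 148/68 = 2.1765 bits/symbol


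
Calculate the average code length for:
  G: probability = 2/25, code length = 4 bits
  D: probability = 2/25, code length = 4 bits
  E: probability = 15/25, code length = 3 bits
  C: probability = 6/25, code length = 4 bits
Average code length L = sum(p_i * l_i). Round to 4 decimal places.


Weighted contributions p_i * l_i:
  G: (2/25) * 4 = 8/25
  D: (2/25) * 4 = 8/25
  E: (15/25) * 3 = 45/25
  C: (6/25) * 4 = 24/25
Sum = (8 + 8 + 45 + 24)/25 = 85/25

L = 85/25 = 3.4000 bits/symbol


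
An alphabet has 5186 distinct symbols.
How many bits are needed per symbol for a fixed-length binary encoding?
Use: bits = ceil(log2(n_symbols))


log2(5186) = 12.3404
Bracket: 2^12 = 4096 < 5186 <= 2^13 = 8192
So ceil(log2(5186)) = 13

bits = ceil(log2(5186)) = ceil(12.3404) = 13 bits


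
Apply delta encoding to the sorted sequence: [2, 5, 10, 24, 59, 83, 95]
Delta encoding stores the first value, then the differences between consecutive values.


First value: 2
Deltas:
  5 - 2 = 3
  10 - 5 = 5
  24 - 10 = 14
  59 - 24 = 35
  83 - 59 = 24
  95 - 83 = 12


Delta encoded: [2, 3, 5, 14, 35, 24, 12]


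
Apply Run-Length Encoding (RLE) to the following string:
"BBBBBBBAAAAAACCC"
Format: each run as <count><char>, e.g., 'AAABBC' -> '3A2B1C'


Scanning runs left to right:
  i=0: run of 'B' x 7 -> '7B'
  i=7: run of 'A' x 6 -> '6A'
  i=13: run of 'C' x 3 -> '3C'

RLE = 7B6A3C


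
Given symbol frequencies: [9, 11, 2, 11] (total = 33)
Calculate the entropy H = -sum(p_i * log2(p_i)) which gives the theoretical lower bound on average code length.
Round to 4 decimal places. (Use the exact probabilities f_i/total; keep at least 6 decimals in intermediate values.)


Per-symbol terms -p_i * log2(p_i) with p_i = f_i/33:
  p = 9/33 = 0.272727: log2(p) = -1.874469, -p*log2(p) = 0.511219
  p = 11/33 = 0.333333: log2(p) = -1.584963, -p*log2(p) = 0.528321
  p = 2/33 = 0.060606: log2(p) = -4.044394, -p*log2(p) = 0.245115
  p = 11/33 = 0.333333: log2(p) = -1.584963, -p*log2(p) = 0.528321
H = 0.511219 + 0.528321 + 0.245115 + 0.528321 = 1.812976

H = 1.813 bits/symbol


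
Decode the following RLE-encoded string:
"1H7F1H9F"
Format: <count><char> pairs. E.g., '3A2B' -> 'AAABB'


Expanding each <count><char> pair:
  1H -> 'H'
  7F -> 'FFFFFFF'
  1H -> 'H'
  9F -> 'FFFFFFFFF'

Decoded = HFFFFFFFHFFFFFFFFF


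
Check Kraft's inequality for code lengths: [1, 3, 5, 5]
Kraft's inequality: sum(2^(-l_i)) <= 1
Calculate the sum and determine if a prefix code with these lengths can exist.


Sum = 2^(-1) + 2^(-3) + 2^(-5) + 2^(-5)
    = 0.5 + 0.125 + 0.03125 + 0.03125
    = 22/32 = 0.6875
Since 0.6875 <= 1, Kraft's inequality IS satisfied.
A prefix code with these lengths CAN exist.

Kraft sum = 0.6875. Satisfied.


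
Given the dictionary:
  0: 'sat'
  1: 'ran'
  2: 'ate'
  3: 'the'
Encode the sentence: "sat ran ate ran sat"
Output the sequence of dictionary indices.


Look up each word in the dictionary:
  'sat' -> 0
  'ran' -> 1
  'ate' -> 2
  'ran' -> 1
  'sat' -> 0

Encoded: [0, 1, 2, 1, 0]


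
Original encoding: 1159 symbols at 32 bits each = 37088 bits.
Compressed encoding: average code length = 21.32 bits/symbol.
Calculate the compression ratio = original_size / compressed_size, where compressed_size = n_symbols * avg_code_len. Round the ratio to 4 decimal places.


original_size = n_symbols * orig_bits = 1159 * 32 = 37088 bits
compressed_size = n_symbols * avg_code_len = 1159 * 21.32 = 24709.88 bits
ratio = original_size / compressed_size = 37088 / 24709.88 = 1.5009

Compression ratio = 1.5009


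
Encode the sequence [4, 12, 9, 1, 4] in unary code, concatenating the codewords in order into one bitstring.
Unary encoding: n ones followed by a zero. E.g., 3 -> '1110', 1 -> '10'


Encode each number as n ones followed by a terminating 0:
  4 -> 11110 (5 bits)
  12 -> 1111111111110 (13 bits)
  9 -> 1111111110 (10 bits)
  1 -> 10 (2 bits)
  4 -> 11110 (5 bits)
Total length = 5 + 13 + 10 + 2 + 5 = 35 bits.

Unary([4, 12, 9, 1, 4]) = 11110111111111111011111111101011110 (35 bits)


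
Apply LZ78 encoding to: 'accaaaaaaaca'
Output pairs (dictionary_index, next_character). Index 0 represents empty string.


LZ78 encoding steps:
Dictionary: {0: ''}
Step 1: w='' (idx 0), next='a' -> output (0, 'a'), add 'a' as idx 1
Step 2: w='' (idx 0), next='c' -> output (0, 'c'), add 'c' as idx 2
Step 3: w='c' (idx 2), next='a' -> output (2, 'a'), add 'ca' as idx 3
Step 4: w='a' (idx 1), next='a' -> output (1, 'a'), add 'aa' as idx 4
Step 5: w='aa' (idx 4), next='a' -> output (4, 'a'), add 'aaa' as idx 5
Step 6: w='a' (idx 1), next='c' -> output (1, 'c'), add 'ac' as idx 6
Step 7: w='a' (idx 1), end of input -> output (1, '')


Encoded: [(0, 'a'), (0, 'c'), (2, 'a'), (1, 'a'), (4, 'a'), (1, 'c'), (1, '')]


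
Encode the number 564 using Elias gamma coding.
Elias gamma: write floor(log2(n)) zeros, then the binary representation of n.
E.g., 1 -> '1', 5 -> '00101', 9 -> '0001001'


num_bits = floor(log2(564)) + 1 = 10
leading_zeros = num_bits - 1 = 9
binary(564) = 1000110100

Elias gamma(564) = '000000000' + '1000110100' = 0000000001000110100 (19 bits)


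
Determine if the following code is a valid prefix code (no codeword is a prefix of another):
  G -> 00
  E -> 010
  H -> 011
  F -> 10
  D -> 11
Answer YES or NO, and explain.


Checking each pair (does one codeword prefix another?):
  G='00' vs E='010': no prefix
  G='00' vs H='011': no prefix
  G='00' vs F='10': no prefix
  G='00' vs D='11': no prefix
  E='010' vs G='00': no prefix
  E='010' vs H='011': no prefix
  E='010' vs F='10': no prefix
  E='010' vs D='11': no prefix
  H='011' vs G='00': no prefix
  H='011' vs E='010': no prefix
  H='011' vs F='10': no prefix
  H='011' vs D='11': no prefix
  F='10' vs G='00': no prefix
  F='10' vs E='010': no prefix
  F='10' vs H='011': no prefix
  F='10' vs D='11': no prefix
  D='11' vs G='00': no prefix
  D='11' vs E='010': no prefix
  D='11' vs H='011': no prefix
  D='11' vs F='10': no prefix
No violation found over all pairs.

YES -- this is a valid prefix code. No codeword is a prefix of any other codeword.


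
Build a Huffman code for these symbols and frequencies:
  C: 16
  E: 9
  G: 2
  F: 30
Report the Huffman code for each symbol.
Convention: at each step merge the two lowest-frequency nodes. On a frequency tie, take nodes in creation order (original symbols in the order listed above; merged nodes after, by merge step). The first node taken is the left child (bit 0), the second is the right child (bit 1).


Huffman tree construction:
Step 1: Merge G(2) + E(9) = 11
Step 2: Merge (G+E)(11) + C(16) = 27
Step 3: Merge ((G+E)+C)(27) + F(30) = 57
Read each symbol's code off the tree from the root (left child = 0, right child = 1).

Codes:
  C: 01 (length 2)
  E: 001 (length 3)
  G: 000 (length 3)
  F: 1 (length 1)
Average code length: 95/57 = 1.6667 bits/symbol
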